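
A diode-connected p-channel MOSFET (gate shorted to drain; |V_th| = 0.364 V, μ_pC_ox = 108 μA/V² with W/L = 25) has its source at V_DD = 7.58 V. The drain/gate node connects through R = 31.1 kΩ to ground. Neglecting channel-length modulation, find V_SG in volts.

V_SG = 0.767 V

With gate tied to drain, V_SG = V_SD ≥ V_SG − |V_th|, so the device is in saturation.
k_p = μ_pC_ox · (W/L) = 2.7 mA/V².
KCL at the drain: ½ k_p (V_SG − |V_th|)² = (V_DD − V_SG)/R.
Let x = V_SG − 0.364. Then 42 x² + x − 7.216 = 0, giving x = 0.403 V (positive root), so V_SG = 0.767 V.
I_D = (V_DD − V_SG)/R = (7.58 − 0.767) / 31.1 = 0.219 mA.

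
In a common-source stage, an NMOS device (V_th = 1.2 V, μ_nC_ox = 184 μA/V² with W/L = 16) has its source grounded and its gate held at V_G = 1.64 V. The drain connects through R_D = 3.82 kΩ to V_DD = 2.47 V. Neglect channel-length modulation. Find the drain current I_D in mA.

I_D = 0.285 mA

V_GS = V_G = 1.64 V, so V_ov = 1.64 − 1.2 = 0.44 V.
k_n = μ_nC_ox · (W/L) = 2.944 mA/V².
Assume saturation: I_D = ½ k_n V_ov² = 0.5 × 2.944 × 0.44² = 0.285 mA, giving V_DS = V_DD − I_D R_D = 2.47 − 0.285 × 3.82 = 1.38 V.
V_DS = 1.38 V ≥ V_ov = 0.44 V, confirming saturation.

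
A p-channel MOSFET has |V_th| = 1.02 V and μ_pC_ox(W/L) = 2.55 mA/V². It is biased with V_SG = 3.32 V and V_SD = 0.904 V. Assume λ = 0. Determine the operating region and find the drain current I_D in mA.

V_ov = V_SG − |V_th| = 3.32 − 1.02 = 2.3 V.
Since V_SD = 0.904 V < V_ov = 2.3 V, the device is in the triode region.
I_D = k_p [V_ov · V_SD − ½ V_SD²] = 2.55 × [2.3 × 0.904 − 0.5 × 0.904²] = 4.26 mA.

Triode; I_D = 4.26 mA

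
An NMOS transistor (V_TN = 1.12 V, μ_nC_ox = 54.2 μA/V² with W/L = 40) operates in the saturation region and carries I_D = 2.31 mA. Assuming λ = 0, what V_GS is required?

k_n = μ_nC_ox · (W/L) = 2.168 mA/V².
In saturation I_D = ½ k_n (V_GS − V_TN)², so V_GS − V_TN = √(2 I_D / k_n) = √(2 × 2.31 / 2.168) = 1.46 V.
V_GS = 1.12 + 1.46 = 2.58 V.

V_GS = 2.58 V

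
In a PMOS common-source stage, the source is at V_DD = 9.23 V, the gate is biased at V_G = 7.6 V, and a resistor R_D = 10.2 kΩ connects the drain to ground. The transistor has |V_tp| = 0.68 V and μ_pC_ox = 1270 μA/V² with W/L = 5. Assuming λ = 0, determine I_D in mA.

V_SG = V_DD − V_G = 9.23 − 7.6 = 1.63 V, so V_ov = 1.63 − 0.68 = 0.95 V.
k_p = μ_pC_ox · (W/L) = 6.35 mA/V².
Assume saturation: I_D = ½ k_p V_ov² = 0.5 × 6.35 × 0.95² = 2.87 mA, giving V_SD = V_DD − I_D R_D = 9.23 − 2.87 × 10.2 = -20 V.
But -20 V < V_ov = 0.95 V, so the device is actually in triode.
In triode I_D = k_p[V_ov V_SD − ½ V_SD²] and I_D = (V_DD − V_SD)/R_D. Equating: 32.4 V_SD² − 62.53 V_SD + 9.23 = 0, giving V_SD = 0.161 V (the root below V_ov).
I_D = (9.23 − 0.161) / 10.2 = 0.889 mA.

I_D = 0.889 mA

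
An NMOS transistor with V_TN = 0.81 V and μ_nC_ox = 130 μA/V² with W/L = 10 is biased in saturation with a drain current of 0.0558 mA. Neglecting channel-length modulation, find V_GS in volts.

V_GS = 1.10 V

k_n = μ_nC_ox · (W/L) = 1.3 mA/V².
In saturation I_D = ½ k_n (V_GS − V_TN)², so V_GS − V_TN = √(2 I_D / k_n) = √(2 × 0.0558 / 1.3) = 0.293 V.
V_GS = 0.81 + 0.293 = 1.1 V.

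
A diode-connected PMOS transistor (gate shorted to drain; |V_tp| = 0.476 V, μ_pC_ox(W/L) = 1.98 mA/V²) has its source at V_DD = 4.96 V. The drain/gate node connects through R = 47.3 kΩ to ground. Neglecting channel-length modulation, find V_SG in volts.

V_SG = 0.775 V

With gate tied to drain, V_SG = V_SD ≥ V_SG − |V_tp|, so the device is in saturation.
KCL at the drain: ½ k_p (V_SG − |V_tp|)² = (V_DD − V_SG)/R.
Let x = V_SG − 0.476. Then 46.8 x² + x − 4.484 = 0, giving x = 0.299 V (positive root), so V_SG = 0.775 V.
I_D = (V_DD − V_SG)/R = (4.96 − 0.775) / 47.3 = 0.0885 mA.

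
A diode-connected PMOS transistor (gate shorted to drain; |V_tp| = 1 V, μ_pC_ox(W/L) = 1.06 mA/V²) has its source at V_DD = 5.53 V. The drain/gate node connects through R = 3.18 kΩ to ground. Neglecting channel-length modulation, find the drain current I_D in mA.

I_D = 0.994 mA

With gate tied to drain, V_SG = V_SD ≥ V_SG − |V_tp|, so the device is in saturation.
KCL at the drain: ½ k_p (V_SG − |V_tp|)² = (V_DD − V_SG)/R.
Let x = V_SG − 1. Then 1.69 x² + x − 4.53 = 0, giving x = 1.37 V (positive root), so V_SG = 2.37 V.
I_D = (V_DD − V_SG)/R = (5.53 − 2.37) / 3.18 = 0.994 mA.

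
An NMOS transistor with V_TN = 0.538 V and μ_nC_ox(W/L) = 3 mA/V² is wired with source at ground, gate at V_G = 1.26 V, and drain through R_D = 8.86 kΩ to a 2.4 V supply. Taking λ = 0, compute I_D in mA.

V_GS = V_G = 1.26 V, so V_ov = 1.26 − 0.538 = 0.722 V.
Assume saturation: I_D = ½ k_n V_ov² = 0.5 × 3 × 0.722² = 0.782 mA, giving V_DS = V_DD − I_D R_D = 2.4 − 0.782 × 8.86 = -4.53 V.
But -4.53 V < V_ov = 0.722 V, so the device is actually in triode.
In triode I_D = k_n[V_ov V_DS − ½ V_DS²] and I_D = (V_DD − V_DS)/R_D. Equating: 13.3 V_DS² − 20.19 V_DS + 2.4 = 0, giving V_DS = 0.13 V (the root below V_ov).
I_D = (2.4 − 0.13) / 8.86 = 0.256 mA.

I_D = 0.256 mA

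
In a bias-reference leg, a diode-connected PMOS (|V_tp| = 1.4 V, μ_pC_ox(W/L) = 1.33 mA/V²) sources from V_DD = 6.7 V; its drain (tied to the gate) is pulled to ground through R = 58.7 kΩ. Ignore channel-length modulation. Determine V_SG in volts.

V_SG = 1.76 V

With gate tied to drain, V_SG = V_SD ≥ V_SG − |V_tp|, so the device is in saturation.
KCL at the drain: ½ k_p (V_SG − |V_tp|)² = (V_DD − V_SG)/R.
Let x = V_SG − 1.4. Then 39 x² + x − 5.3 = 0, giving x = 0.356 V (positive root), so V_SG = 1.76 V.
I_D = (V_DD − V_SG)/R = (6.7 − 1.76) / 58.7 = 0.0842 mA.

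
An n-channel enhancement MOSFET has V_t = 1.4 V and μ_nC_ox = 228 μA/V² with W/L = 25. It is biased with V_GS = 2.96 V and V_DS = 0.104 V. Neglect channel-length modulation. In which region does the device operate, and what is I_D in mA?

k_n = μ_nC_ox · (W/L) = 5.7 mA/V².
V_ov = V_GS − V_t = 2.96 − 1.4 = 1.56 V.
Since V_DS = 0.104 V < V_ov = 1.56 V, the device is in the triode region.
I_D = k_n [V_ov · V_DS − ½ V_DS²] = 5.7 × [1.56 × 0.104 − 0.5 × 0.104²] = 0.894 mA.

Triode; I_D = 0.894 mA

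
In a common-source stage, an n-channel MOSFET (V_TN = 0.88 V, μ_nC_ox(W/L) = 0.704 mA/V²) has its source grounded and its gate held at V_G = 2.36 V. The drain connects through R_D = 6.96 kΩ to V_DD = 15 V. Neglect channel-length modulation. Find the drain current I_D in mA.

V_GS = V_G = 2.36 V, so V_ov = 2.36 − 0.88 = 1.48 V.
Assume saturation: I_D = ½ k_n V_ov² = 0.5 × 0.704 × 1.48² = 0.771 mA, giving V_DS = V_DD − I_D R_D = 15 − 0.771 × 6.96 = 9.63 V.
V_DS = 9.63 V ≥ V_ov = 1.48 V, confirming saturation.

I_D = 0.771 mA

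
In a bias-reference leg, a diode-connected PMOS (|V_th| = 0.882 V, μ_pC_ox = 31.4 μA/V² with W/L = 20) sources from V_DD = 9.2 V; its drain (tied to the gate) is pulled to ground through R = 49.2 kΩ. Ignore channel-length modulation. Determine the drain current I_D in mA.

I_D = 0.155 mA

With gate tied to drain, V_SG = V_SD ≥ V_SG − |V_th|, so the device is in saturation.
k_p = μ_pC_ox · (W/L) = 0.628 mA/V².
KCL at the drain: ½ k_p (V_SG − |V_th|)² = (V_DD − V_SG)/R.
Let x = V_SG − 0.882. Then 15.4 x² + x − 8.318 = 0, giving x = 0.702 V (positive root), so V_SG = 1.58 V.
I_D = (V_DD − V_SG)/R = (9.2 − 1.58) / 49.2 = 0.155 mA.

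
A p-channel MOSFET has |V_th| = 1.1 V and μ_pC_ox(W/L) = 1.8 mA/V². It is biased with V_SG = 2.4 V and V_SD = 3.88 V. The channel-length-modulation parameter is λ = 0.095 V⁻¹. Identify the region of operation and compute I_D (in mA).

Saturation; I_D = 2.08 mA

V_ov = V_SG − |V_th| = 2.4 − 1.1 = 1.3 V.
Since V_SD = 3.88 V ≥ V_ov = 1.3 V, the device is in saturation.
I_D = ½ k_p V_ov² (1 + λ V_SD) = 0.5 × 1.8 × 1.3² × (1 + 0.095 × 3.88) = 2.08 mA.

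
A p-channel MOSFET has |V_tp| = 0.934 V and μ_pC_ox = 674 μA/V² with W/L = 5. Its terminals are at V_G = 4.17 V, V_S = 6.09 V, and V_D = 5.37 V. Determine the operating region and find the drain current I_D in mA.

Triode; I_D = 1.52 mA

V_SG = V_S − V_G = 6.09 − 4.17 = 1.92 V; V_SD = V_S − V_D = 6.09 − 5.37 = 0.72 V.
k_p = μ_pC_ox · (W/L) = 3.37 mA/V².
V_ov = V_SG − |V_tp| = 1.92 − 0.934 = 0.986 V.
Since V_SD = 0.72 V < V_ov = 0.986 V, the device is in the triode region.
I_D = k_p [V_ov · V_SD − ½ V_SD²] = 3.37 × [0.986 × 0.72 − 0.5 × 0.72²] = 1.52 mA.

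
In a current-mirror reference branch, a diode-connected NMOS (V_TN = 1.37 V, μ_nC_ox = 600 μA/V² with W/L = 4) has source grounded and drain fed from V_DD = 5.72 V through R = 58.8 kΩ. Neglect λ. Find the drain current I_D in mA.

I_D = 0.0699 mA

With gate tied to drain, V_GS = V_DS ≥ V_GS − V_TN, so the device is in saturation.
k_n = μ_nC_ox · (W/L) = 2.4 mA/V².
KCL at the drain: ½ k_n (V_GS − V_TN)² = (V_DD − V_GS)/R.
Let x = V_GS − 1.37. Then 70.6 x² + x − 4.35 = 0, giving x = 0.241 V (positive root), so V_GS = 1.61 V.
I_D = (V_DD − V_GS)/R = (5.72 − 1.61) / 58.8 = 0.0699 mA.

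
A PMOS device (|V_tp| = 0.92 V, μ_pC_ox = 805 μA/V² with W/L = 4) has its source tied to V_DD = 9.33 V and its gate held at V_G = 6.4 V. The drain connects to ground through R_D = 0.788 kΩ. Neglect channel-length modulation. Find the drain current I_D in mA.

V_SG = V_DD − V_G = 9.33 − 6.4 = 2.93 V, so V_ov = 2.93 − 0.92 = 2.01 V.
k_p = μ_pC_ox · (W/L) = 3.22 mA/V².
Assume saturation: I_D = ½ k_p V_ov² = 0.5 × 3.22 × 2.01² = 6.5 mA, giving V_SD = V_DD − I_D R_D = 9.33 − 6.5 × 0.788 = 4.2 V.
V_SD = 4.2 V ≥ V_ov = 2.01 V, confirming saturation.

I_D = 6.50 mA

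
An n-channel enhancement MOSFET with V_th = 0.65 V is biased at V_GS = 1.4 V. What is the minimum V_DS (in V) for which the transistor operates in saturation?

The boundary between triode and saturation is V_DS = V_GS − V_th = V_ov.
V_ov = 1.4 − 0.65 = 0.75 V.

V_DS,sat = 0.750 V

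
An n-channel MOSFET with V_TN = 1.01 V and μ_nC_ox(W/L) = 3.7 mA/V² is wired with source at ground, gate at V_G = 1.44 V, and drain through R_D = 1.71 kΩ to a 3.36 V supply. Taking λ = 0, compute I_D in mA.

V_GS = V_G = 1.44 V, so V_ov = 1.44 − 1.01 = 0.43 V.
Assume saturation: I_D = ½ k_n V_ov² = 0.5 × 3.7 × 0.43² = 0.342 mA, giving V_DS = V_DD − I_D R_D = 3.36 − 0.342 × 1.71 = 2.78 V.
V_DS = 2.78 V ≥ V_ov = 0.43 V, confirming saturation.

I_D = 0.342 mA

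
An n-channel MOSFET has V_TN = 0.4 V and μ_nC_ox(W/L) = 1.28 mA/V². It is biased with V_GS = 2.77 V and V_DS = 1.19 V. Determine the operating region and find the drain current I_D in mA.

V_ov = V_GS − V_TN = 2.77 − 0.4 = 2.37 V.
Since V_DS = 1.19 V < V_ov = 2.37 V, the device is in the triode region.
I_D = k_n [V_ov · V_DS − ½ V_DS²] = 1.28 × [2.37 × 1.19 − 0.5 × 1.19²] = 2.7 mA.

Triode; I_D = 2.70 mA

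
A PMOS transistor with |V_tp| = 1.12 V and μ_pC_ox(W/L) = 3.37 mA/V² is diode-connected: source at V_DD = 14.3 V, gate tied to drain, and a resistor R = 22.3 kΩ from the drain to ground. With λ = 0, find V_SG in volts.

With gate tied to drain, V_SG = V_SD ≥ V_SG − |V_tp|, so the device is in saturation.
KCL at the drain: ½ k_p (V_SG − |V_tp|)² = (V_DD − V_SG)/R.
Let x = V_SG − 1.12. Then 37.6 x² + x − 13.18 = 0, giving x = 0.579 V (positive root), so V_SG = 1.7 V.
I_D = (V_DD − V_SG)/R = (14.3 − 1.7) / 22.3 = 0.565 mA.

V_SG = 1.70 V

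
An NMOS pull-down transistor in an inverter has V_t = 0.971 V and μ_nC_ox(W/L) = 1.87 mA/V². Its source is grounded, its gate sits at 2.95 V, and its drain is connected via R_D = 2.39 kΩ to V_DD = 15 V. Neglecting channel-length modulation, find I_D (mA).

V_GS = V_G = 2.95 V, so V_ov = 2.95 − 0.971 = 1.98 V.
Assume saturation: I_D = ½ k_n V_ov² = 0.5 × 1.87 × 1.98² = 3.66 mA, giving V_DS = V_DD − I_D R_D = 15 − 3.66 × 2.39 = 6.25 V.
V_DS = 6.25 V ≥ V_ov = 1.98 V, confirming saturation.

I_D = 3.66 mA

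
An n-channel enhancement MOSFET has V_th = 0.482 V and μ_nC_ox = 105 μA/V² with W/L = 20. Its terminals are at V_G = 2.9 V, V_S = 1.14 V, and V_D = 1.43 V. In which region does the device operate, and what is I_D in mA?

V_GS = V_G − V_S = 2.9 − 1.14 = 1.76 V; V_DS = V_D − V_S = 1.43 − 1.14 = 0.29 V.
k_n = μ_nC_ox · (W/L) = 2.1 mA/V².
V_ov = V_GS − V_th = 1.76 − 0.482 = 1.28 V.
Since V_DS = 0.29 V < V_ov = 1.28 V, the device is in the triode region.
I_D = k_n [V_ov · V_DS − ½ V_DS²] = 2.1 × [1.28 × 0.29 − 0.5 × 0.29²] = 0.69 mA.

Triode; I_D = 0.690 mA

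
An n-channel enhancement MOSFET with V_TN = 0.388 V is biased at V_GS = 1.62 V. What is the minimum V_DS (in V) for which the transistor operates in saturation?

V_DS,sat = 1.23 V

The boundary between triode and saturation is V_DS = V_GS − V_TN = V_ov.
V_ov = 1.62 − 0.388 = 1.23 V.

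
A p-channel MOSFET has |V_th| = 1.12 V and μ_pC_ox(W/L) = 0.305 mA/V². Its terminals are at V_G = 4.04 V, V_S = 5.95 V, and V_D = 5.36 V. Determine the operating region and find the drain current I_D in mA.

Triode; I_D = 0.0891 mA

V_SG = V_S − V_G = 5.95 − 4.04 = 1.91 V; V_SD = V_S − V_D = 5.95 − 5.36 = 0.59 V.
V_ov = V_SG − |V_th| = 1.91 − 1.12 = 0.79 V.
Since V_SD = 0.59 V < V_ov = 0.79 V, the device is in the triode region.
I_D = k_p [V_ov · V_SD − ½ V_SD²] = 0.305 × [0.79 × 0.59 − 0.5 × 0.59²] = 0.0891 mA.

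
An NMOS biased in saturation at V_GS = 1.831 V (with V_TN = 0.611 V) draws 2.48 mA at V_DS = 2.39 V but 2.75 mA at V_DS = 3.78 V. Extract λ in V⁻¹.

With V_GS fixed, I_D ∝ (1 + λ V_DS) in saturation, so I_D2/I_D1 = (1 + λ V_DS2)/(1 + λ V_DS1).
2.75/2.48 = 1.109 = (1 + 3.78 λ)/(1 + 2.39 λ).
Solving: λ (I_D1 V_DS2 − I_D2 V_DS1) = I_D2 − I_D1, so λ = (2.75 − 2.48) / (2.48 × 3.78 − 2.75 × 2.39) = 0.27 / 2.8 = 0.0964 V⁻¹.

λ = 0.0964 V⁻¹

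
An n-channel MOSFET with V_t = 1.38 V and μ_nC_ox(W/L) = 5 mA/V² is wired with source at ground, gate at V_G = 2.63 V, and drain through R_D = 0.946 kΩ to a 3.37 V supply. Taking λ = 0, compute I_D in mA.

I_D = 2.91 mA

V_GS = V_G = 2.63 V, so V_ov = 2.63 − 1.38 = 1.25 V.
Assume saturation: I_D = ½ k_n V_ov² = 0.5 × 5 × 1.25² = 3.91 mA, giving V_DS = V_DD − I_D R_D = 3.37 − 3.91 × 0.946 = -0.325 V.
But -0.325 V < V_ov = 1.25 V, so the device is actually in triode.
In triode I_D = k_n[V_ov V_DS − ½ V_DS²] and I_D = (V_DD − V_DS)/R_D. Equating: 2.36 V_DS² − 6.912 V_DS + 3.37 = 0, giving V_DS = 0.618 V (the root below V_ov).
I_D = (3.37 − 0.618) / 0.946 = 2.91 mA.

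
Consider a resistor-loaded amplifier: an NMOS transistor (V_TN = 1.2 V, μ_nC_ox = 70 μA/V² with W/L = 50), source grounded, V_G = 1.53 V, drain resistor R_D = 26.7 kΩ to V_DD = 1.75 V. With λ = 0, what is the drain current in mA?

V_GS = V_G = 1.53 V, so V_ov = 1.53 − 1.2 = 0.33 V.
k_n = μ_nC_ox · (W/L) = 3.5 mA/V².
Assume saturation: I_D = ½ k_n V_ov² = 0.5 × 3.5 × 0.33² = 0.191 mA, giving V_DS = V_DD − I_D R_D = 1.75 − 0.191 × 26.7 = -3.34 V.
But -3.34 V < V_ov = 0.33 V, so the device is actually in triode.
In triode I_D = k_n[V_ov V_DS − ½ V_DS²] and I_D = (V_DD − V_DS)/R_D. Equating: 46.7 V_DS² − 31.84 V_DS + 1.75 = 0, giving V_DS = 0.0603 V (the root below V_ov).
I_D = (1.75 − 0.0603) / 26.7 = 0.0633 mA.

I_D = 0.0633 mA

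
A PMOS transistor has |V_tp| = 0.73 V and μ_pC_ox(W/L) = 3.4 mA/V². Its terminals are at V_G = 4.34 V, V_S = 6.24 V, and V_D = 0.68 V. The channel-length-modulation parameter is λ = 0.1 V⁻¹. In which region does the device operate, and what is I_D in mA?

V_SG = V_S − V_G = 6.24 − 4.34 = 1.9 V; V_SD = V_S − V_D = 6.24 − 0.68 = 5.56 V.
V_ov = V_SG − |V_tp| = 1.9 − 0.73 = 1.17 V.
Since V_SD = 5.56 V ≥ V_ov = 1.17 V, the device is in saturation.
I_D = ½ k_p V_ov² (1 + λ V_SD) = 0.5 × 3.4 × 1.17² × (1 + 0.1 × 5.56) = 3.62 mA.

Saturation; I_D = 3.62 mA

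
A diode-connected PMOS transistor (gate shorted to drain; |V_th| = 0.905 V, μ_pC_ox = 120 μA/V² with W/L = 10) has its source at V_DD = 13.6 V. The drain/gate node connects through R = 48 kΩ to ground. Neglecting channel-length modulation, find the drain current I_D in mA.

I_D = 0.251 mA

With gate tied to drain, V_SG = V_SD ≥ V_SG − |V_th|, so the device is in saturation.
k_p = μ_pC_ox · (W/L) = 1.2 mA/V².
KCL at the drain: ½ k_p (V_SG − |V_th|)² = (V_DD − V_SG)/R.
Let x = V_SG − 0.905. Then 28.8 x² + x − 12.7 = 0, giving x = 0.647 V (positive root), so V_SG = 1.55 V.
I_D = (V_DD − V_SG)/R = (13.6 − 1.55) / 48 = 0.251 mA.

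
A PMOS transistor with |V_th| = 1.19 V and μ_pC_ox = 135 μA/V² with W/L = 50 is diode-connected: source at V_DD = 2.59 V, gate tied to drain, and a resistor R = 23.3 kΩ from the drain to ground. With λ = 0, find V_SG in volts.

With gate tied to drain, V_SG = V_SD ≥ V_SG − |V_th|, so the device is in saturation.
k_p = μ_pC_ox · (W/L) = 6.75 mA/V².
KCL at the drain: ½ k_p (V_SG − |V_th|)² = (V_DD − V_SG)/R.
Let x = V_SG − 1.19. Then 78.6 x² + x − 1.4 = 0, giving x = 0.127 V (positive root), so V_SG = 1.32 V.
I_D = (V_DD − V_SG)/R = (2.59 − 1.32) / 23.3 = 0.0546 mA.

V_SG = 1.32 V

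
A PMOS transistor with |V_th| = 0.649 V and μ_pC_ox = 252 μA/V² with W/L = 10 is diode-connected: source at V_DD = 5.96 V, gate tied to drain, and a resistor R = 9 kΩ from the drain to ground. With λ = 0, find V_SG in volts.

V_SG = 1.29 V

With gate tied to drain, V_SG = V_SD ≥ V_SG − |V_th|, so the device is in saturation.
k_p = μ_pC_ox · (W/L) = 2.52 mA/V².
KCL at the drain: ½ k_p (V_SG − |V_th|)² = (V_DD − V_SG)/R.
Let x = V_SG − 0.649. Then 11.3 x² + x − 5.311 = 0, giving x = 0.642 V (positive root), so V_SG = 1.29 V.
I_D = (V_DD − V_SG)/R = (5.96 − 1.29) / 9 = 0.519 mA.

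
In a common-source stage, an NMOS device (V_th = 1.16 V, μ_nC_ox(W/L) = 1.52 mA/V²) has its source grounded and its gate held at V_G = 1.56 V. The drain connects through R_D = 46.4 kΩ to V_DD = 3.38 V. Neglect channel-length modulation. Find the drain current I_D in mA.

I_D = 0.0698 mA

V_GS = V_G = 1.56 V, so V_ov = 1.56 − 1.16 = 0.4 V.
Assume saturation: I_D = ½ k_n V_ov² = 0.5 × 1.52 × 0.4² = 0.122 mA, giving V_DS = V_DD − I_D R_D = 3.38 − 0.122 × 46.4 = -2.26 V.
But -2.26 V < V_ov = 0.4 V, so the device is actually in triode.
In triode I_D = k_n[V_ov V_DS − ½ V_DS²] and I_D = (V_DD − V_DS)/R_D. Equating: 35.3 V_DS² − 29.21 V_DS + 3.38 = 0, giving V_DS = 0.139 V (the root below V_ov).
I_D = (3.38 − 0.139) / 46.4 = 0.0698 mA.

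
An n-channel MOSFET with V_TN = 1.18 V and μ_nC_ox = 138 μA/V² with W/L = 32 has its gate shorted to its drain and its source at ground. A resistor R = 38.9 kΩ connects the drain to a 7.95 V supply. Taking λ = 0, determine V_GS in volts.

With gate tied to drain, V_GS = V_DS ≥ V_GS − V_TN, so the device is in saturation.
k_n = μ_nC_ox · (W/L) = 4.416 mA/V².
KCL at the drain: ½ k_n (V_GS − V_TN)² = (V_DD − V_GS)/R.
Let x = V_GS − 1.18. Then 85.9 x² + x − 6.77 = 0, giving x = 0.275 V (positive root), so V_GS = 1.45 V.
I_D = (V_DD − V_GS)/R = (7.95 − 1.45) / 38.9 = 0.167 mA.

V_GS = 1.45 V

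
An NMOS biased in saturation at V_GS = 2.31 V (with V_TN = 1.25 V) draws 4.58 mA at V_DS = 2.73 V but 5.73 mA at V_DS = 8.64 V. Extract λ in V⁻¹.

λ = 0.0481 V⁻¹

With V_GS fixed, I_D ∝ (1 + λ V_DS) in saturation, so I_D2/I_D1 = (1 + λ V_DS2)/(1 + λ V_DS1).
5.73/4.58 = 1.251 = (1 + 8.64 λ)/(1 + 2.73 λ).
Solving: λ (I_D1 V_DS2 − I_D2 V_DS1) = I_D2 − I_D1, so λ = (5.73 − 4.58) / (4.58 × 8.64 − 5.73 × 2.73) = 1.15 / 23.9 = 0.0481 V⁻¹.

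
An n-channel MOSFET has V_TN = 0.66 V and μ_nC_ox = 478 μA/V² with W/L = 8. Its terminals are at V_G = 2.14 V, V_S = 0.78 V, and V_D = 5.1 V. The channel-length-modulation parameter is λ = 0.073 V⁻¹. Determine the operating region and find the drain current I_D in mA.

V_GS = V_G − V_S = 2.14 − 0.78 = 1.36 V; V_DS = V_D − V_S = 5.1 − 0.78 = 4.32 V.
k_n = μ_nC_ox · (W/L) = 3.824 mA/V².
V_ov = V_GS − V_TN = 1.36 − 0.66 = 0.7 V.
Since V_DS = 4.32 V ≥ V_ov = 0.7 V, the device is in saturation.
I_D = ½ k_n V_ov² (1 + λ V_DS) = 0.5 × 3.824 × 0.7² × (1 + 0.073 × 4.32) = 1.23 mA.

Saturation; I_D = 1.23 mA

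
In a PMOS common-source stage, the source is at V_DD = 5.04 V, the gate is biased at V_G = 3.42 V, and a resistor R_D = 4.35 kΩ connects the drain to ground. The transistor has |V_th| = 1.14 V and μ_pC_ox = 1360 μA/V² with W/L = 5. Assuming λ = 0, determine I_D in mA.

V_SG = V_DD − V_G = 5.04 − 3.42 = 1.62 V, so V_ov = 1.62 − 1.14 = 0.48 V.
k_p = μ_pC_ox · (W/L) = 6.8 mA/V².
Assume saturation: I_D = ½ k_p V_ov² = 0.5 × 6.8 × 0.48² = 0.783 mA, giving V_SD = V_DD − I_D R_D = 5.04 − 0.783 × 4.35 = 1.63 V.
V_SD = 1.63 V ≥ V_ov = 0.48 V, confirming saturation.

I_D = 0.783 mA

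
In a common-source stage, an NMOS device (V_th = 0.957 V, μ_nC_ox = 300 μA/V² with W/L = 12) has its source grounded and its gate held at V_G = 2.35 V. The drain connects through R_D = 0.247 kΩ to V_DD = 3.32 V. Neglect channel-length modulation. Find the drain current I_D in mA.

V_GS = V_G = 2.35 V, so V_ov = 2.35 − 0.957 = 1.39 V.
k_n = μ_nC_ox · (W/L) = 3.6 mA/V².
Assume saturation: I_D = ½ k_n V_ov² = 0.5 × 3.6 × 1.39² = 3.49 mA, giving V_DS = V_DD − I_D R_D = 3.32 − 3.49 × 0.247 = 2.46 V.
V_DS = 2.46 V ≥ V_ov = 1.39 V, confirming saturation.

I_D = 3.49 mA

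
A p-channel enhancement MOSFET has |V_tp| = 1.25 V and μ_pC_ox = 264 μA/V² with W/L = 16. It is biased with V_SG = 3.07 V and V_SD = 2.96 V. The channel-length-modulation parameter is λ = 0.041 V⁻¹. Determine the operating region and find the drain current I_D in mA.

Saturation; I_D = 7.84 mA

k_p = μ_pC_ox · (W/L) = 4.224 mA/V².
V_ov = V_SG − |V_tp| = 3.07 − 1.25 = 1.82 V.
Since V_SD = 2.96 V ≥ V_ov = 1.82 V, the device is in saturation.
I_D = ½ k_p V_ov² (1 + λ V_SD) = 0.5 × 4.224 × 1.82² × (1 + 0.041 × 2.96) = 7.84 mA.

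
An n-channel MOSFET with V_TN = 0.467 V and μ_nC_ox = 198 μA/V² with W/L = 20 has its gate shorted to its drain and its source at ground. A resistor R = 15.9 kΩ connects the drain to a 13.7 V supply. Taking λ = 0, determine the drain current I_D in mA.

I_D = 0.792 mA

With gate tied to drain, V_GS = V_DS ≥ V_GS − V_TN, so the device is in saturation.
k_n = μ_nC_ox · (W/L) = 3.96 mA/V².
KCL at the drain: ½ k_n (V_GS − V_TN)² = (V_DD − V_GS)/R.
Let x = V_GS − 0.467. Then 31.5 x² + x − 13.23 = 0, giving x = 0.633 V (positive root), so V_GS = 1.1 V.
I_D = (V_DD − V_GS)/R = (13.7 − 1.1) / 15.9 = 0.792 mA.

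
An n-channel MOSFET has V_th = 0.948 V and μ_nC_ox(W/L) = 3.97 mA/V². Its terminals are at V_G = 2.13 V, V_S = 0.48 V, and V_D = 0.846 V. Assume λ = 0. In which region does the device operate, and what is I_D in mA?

V_GS = V_G − V_S = 2.13 − 0.48 = 1.65 V; V_DS = V_D − V_S = 0.846 − 0.48 = 0.366 V.
V_ov = V_GS − V_th = 1.65 − 0.948 = 0.702 V.
Since V_DS = 0.366 V < V_ov = 0.702 V, the device is in the triode region.
I_D = k_n [V_ov · V_DS − ½ V_DS²] = 3.97 × [0.702 × 0.366 − 0.5 × 0.366²] = 0.754 mA.

Triode; I_D = 0.754 mA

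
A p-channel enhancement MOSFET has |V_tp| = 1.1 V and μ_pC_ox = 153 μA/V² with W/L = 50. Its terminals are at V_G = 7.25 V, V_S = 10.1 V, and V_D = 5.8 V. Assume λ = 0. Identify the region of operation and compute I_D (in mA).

Saturation; I_D = 11.7 mA

V_SG = V_S − V_G = 10.1 − 7.25 = 2.85 V; V_SD = V_S − V_D = 10.1 − 5.8 = 4.3 V.
k_p = μ_pC_ox · (W/L) = 7.65 mA/V².
V_ov = V_SG − |V_tp| = 2.85 − 1.1 = 1.75 V.
Since V_SD = 4.3 V ≥ V_ov = 1.75 V, the device is in saturation.
I_D = ½ k_p V_ov² = 0.5 × 7.65 × 1.75² = 11.7 mA.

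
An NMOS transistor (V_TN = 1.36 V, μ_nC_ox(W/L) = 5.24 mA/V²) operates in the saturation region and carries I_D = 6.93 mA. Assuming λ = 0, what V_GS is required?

V_GS = 2.99 V

In saturation I_D = ½ k_n (V_GS − V_TN)², so V_GS − V_TN = √(2 I_D / k_n) = √(2 × 6.93 / 5.24) = 1.63 V.
V_GS = 1.36 + 1.63 = 2.99 V.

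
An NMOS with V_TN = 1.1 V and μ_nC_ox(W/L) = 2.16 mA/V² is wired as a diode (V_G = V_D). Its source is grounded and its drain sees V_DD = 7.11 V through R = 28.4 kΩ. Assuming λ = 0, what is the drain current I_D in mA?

I_D = 0.197 mA

With gate tied to drain, V_GS = V_DS ≥ V_GS − V_TN, so the device is in saturation.
KCL at the drain: ½ k_n (V_GS − V_TN)² = (V_DD − V_GS)/R.
Let x = V_GS − 1.1. Then 30.7 x² + x − 6.01 = 0, giving x = 0.427 V (positive root), so V_GS = 1.53 V.
I_D = (V_DD − V_GS)/R = (7.11 − 1.53) / 28.4 = 0.197 mA.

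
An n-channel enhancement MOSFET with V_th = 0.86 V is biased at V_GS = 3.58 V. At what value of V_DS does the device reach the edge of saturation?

V_DS,sat = 2.72 V

The boundary between triode and saturation is V_DS = V_GS − V_th = V_ov.
V_ov = 3.58 − 0.86 = 2.72 V.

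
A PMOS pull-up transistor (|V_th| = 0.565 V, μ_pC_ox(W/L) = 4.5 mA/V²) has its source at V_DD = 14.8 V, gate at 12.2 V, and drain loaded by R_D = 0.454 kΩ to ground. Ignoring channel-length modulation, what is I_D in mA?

V_SG = V_DD − V_G = 14.8 − 12.2 = 2.6 V, so V_ov = 2.6 − 0.565 = 2.04 V.
Assume saturation: I_D = ½ k_p V_ov² = 0.5 × 4.5 × 2.04² = 9.32 mA, giving V_SD = V_DD − I_D R_D = 14.8 − 9.32 × 0.454 = 10.6 V.
V_SD = 10.6 V ≥ V_ov = 2.04 V, confirming saturation.

I_D = 9.32 mA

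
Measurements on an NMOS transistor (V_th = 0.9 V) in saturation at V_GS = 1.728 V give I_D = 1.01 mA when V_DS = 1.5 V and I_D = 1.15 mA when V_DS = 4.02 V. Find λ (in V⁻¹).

With V_GS fixed, I_D ∝ (1 + λ V_DS) in saturation, so I_D2/I_D1 = (1 + λ V_DS2)/(1 + λ V_DS1).
1.15/1.01 = 1.139 = (1 + 4.02 λ)/(1 + 1.5 λ).
Solving: λ (I_D1 V_DS2 − I_D2 V_DS1) = I_D2 − I_D1, so λ = (1.15 − 1.01) / (1.01 × 4.02 − 1.15 × 1.5) = 0.14 / 2.34 = 0.06 V⁻¹.

λ = 0.0600 V⁻¹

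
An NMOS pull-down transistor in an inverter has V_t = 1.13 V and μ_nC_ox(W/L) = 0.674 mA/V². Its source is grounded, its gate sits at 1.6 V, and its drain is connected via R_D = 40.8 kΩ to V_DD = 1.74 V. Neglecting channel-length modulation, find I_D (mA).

V_GS = V_G = 1.6 V, so V_ov = 1.6 − 1.13 = 0.47 V.
Assume saturation: I_D = ½ k_n V_ov² = 0.5 × 0.674 × 0.47² = 0.0744 mA, giving V_DS = V_DD − I_D R_D = 1.74 − 0.0744 × 40.8 = -1.3 V.
But -1.3 V < V_ov = 0.47 V, so the device is actually in triode.
In triode I_D = k_n[V_ov V_DS − ½ V_DS²] and I_D = (V_DD − V_DS)/R_D. Equating: 13.7 V_DS² − 13.92 V_DS + 1.74 = 0, giving V_DS = 0.146 V (the root below V_ov).
I_D = (1.74 − 0.146) / 40.8 = 0.0391 mA.

I_D = 0.0391 mA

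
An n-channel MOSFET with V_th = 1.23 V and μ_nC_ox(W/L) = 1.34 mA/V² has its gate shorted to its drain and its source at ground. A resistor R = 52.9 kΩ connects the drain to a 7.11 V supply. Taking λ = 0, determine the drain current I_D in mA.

I_D = 0.104 mA

With gate tied to drain, V_GS = V_DS ≥ V_GS − V_th, so the device is in saturation.
KCL at the drain: ½ k_n (V_GS − V_th)² = (V_DD − V_GS)/R.
Let x = V_GS − 1.23. Then 35.4 x² + x − 5.88 = 0, giving x = 0.393 V (positive root), so V_GS = 1.62 V.
I_D = (V_DD − V_GS)/R = (7.11 − 1.62) / 52.9 = 0.104 mA.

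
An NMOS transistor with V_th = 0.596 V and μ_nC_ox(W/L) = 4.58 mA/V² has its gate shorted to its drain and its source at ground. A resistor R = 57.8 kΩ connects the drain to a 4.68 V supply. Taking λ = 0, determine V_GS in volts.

With gate tied to drain, V_GS = V_DS ≥ V_GS − V_th, so the device is in saturation.
KCL at the drain: ½ k_n (V_GS − V_th)² = (V_DD − V_GS)/R.
Let x = V_GS − 0.596. Then 132 x² + x − 4.084 = 0, giving x = 0.172 V (positive root), so V_GS = 0.768 V.
I_D = (V_DD − V_GS)/R = (4.68 − 0.768) / 57.8 = 0.0677 mA.

V_GS = 0.768 V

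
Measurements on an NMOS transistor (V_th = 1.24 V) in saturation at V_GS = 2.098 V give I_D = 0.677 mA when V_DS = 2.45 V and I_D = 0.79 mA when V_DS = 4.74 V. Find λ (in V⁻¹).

With V_GS fixed, I_D ∝ (1 + λ V_DS) in saturation, so I_D2/I_D1 = (1 + λ V_DS2)/(1 + λ V_DS1).
0.79/0.677 = 1.167 = (1 + 4.74 λ)/(1 + 2.45 λ).
Solving: λ (I_D1 V_DS2 − I_D2 V_DS1) = I_D2 − I_D1, so λ = (0.79 − 0.677) / (0.677 × 4.74 − 0.79 × 2.45) = 0.113 / 1.27 = 0.0887 V⁻¹.

λ = 0.0887 V⁻¹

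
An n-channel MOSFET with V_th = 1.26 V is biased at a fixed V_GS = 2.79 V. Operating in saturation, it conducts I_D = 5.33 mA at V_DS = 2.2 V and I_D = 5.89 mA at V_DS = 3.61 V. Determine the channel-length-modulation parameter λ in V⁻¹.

λ = 0.0891 V⁻¹

With V_GS fixed, I_D ∝ (1 + λ V_DS) in saturation, so I_D2/I_D1 = (1 + λ V_DS2)/(1 + λ V_DS1).
5.89/5.33 = 1.105 = (1 + 3.61 λ)/(1 + 2.2 λ).
Solving: λ (I_D1 V_DS2 − I_D2 V_DS1) = I_D2 − I_D1, so λ = (5.89 − 5.33) / (5.33 × 3.61 − 5.89 × 2.2) = 0.56 / 6.28 = 0.0891 V⁻¹.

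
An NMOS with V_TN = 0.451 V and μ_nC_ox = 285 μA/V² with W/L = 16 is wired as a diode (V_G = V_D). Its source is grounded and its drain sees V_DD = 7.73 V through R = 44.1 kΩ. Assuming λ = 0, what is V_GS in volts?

V_GS = 0.715 V

With gate tied to drain, V_GS = V_DS ≥ V_GS − V_TN, so the device is in saturation.
k_n = μ_nC_ox · (W/L) = 4.56 mA/V².
KCL at the drain: ½ k_n (V_GS − V_TN)² = (V_DD − V_GS)/R.
Let x = V_GS − 0.451. Then 101 x² + x − 7.279 = 0, giving x = 0.264 V (positive root), so V_GS = 0.715 V.
I_D = (V_DD − V_GS)/R = (7.73 − 0.715) / 44.1 = 0.159 mA.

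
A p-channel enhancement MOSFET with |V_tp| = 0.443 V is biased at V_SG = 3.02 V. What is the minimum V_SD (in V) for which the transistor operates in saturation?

The boundary between triode and saturation is V_SD = V_SG − |V_tp| = V_ov.
V_ov = 3.02 − 0.443 = 2.58 V.

V_SD,sat = 2.58 V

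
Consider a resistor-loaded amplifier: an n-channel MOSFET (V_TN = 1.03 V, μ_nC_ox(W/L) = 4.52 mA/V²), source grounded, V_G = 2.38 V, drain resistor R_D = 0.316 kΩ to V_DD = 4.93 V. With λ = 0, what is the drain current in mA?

I_D = 4.12 mA

V_GS = V_G = 2.38 V, so V_ov = 2.38 − 1.03 = 1.35 V.
Assume saturation: I_D = ½ k_n V_ov² = 0.5 × 4.52 × 1.35² = 4.12 mA, giving V_DS = V_DD − I_D R_D = 4.93 − 4.12 × 0.316 = 3.63 V.
V_DS = 3.63 V ≥ V_ov = 1.35 V, confirming saturation.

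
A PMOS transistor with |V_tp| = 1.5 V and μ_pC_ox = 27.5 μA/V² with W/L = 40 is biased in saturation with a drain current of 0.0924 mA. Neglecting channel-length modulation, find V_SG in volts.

k_p = μ_pC_ox · (W/L) = 1.1 mA/V².
In saturation I_D = ½ k_p (V_SG − |V_tp|)², so V_SG − |V_tp| = √(2 I_D / k_p) = √(2 × 0.0924 / 1.1) = 0.41 V.
V_SG = 1.5 + 0.41 = 1.91 V.

V_SG = 1.91 V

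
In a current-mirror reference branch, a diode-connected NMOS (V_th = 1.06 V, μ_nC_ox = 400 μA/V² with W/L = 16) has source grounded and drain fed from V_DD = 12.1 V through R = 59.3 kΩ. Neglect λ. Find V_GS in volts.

With gate tied to drain, V_GS = V_DS ≥ V_GS − V_th, so the device is in saturation.
k_n = μ_nC_ox · (W/L) = 6.4 mA/V².
KCL at the drain: ½ k_n (V_GS − V_th)² = (V_DD − V_GS)/R.
Let x = V_GS − 1.06. Then 190 x² + x − 11.04 = 0, giving x = 0.239 V (positive root), so V_GS = 1.3 V.
I_D = (V_DD − V_GS)/R = (12.1 − 1.3) / 59.3 = 0.182 mA.

V_GS = 1.30 V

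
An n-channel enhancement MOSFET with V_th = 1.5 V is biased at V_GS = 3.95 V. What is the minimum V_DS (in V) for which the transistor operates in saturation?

The boundary between triode and saturation is V_DS = V_GS − V_th = V_ov.
V_ov = 3.95 − 1.5 = 2.45 V.

V_DS,sat = 2.45 V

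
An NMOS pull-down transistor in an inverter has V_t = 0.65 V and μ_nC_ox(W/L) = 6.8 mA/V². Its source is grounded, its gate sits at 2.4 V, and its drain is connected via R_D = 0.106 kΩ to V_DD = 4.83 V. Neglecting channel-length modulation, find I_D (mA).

V_GS = V_G = 2.4 V, so V_ov = 2.4 − 0.65 = 1.75 V.
Assume saturation: I_D = ½ k_n V_ov² = 0.5 × 6.8 × 1.75² = 10.4 mA, giving V_DS = V_DD − I_D R_D = 4.83 − 10.4 × 0.106 = 3.73 V.
V_DS = 3.73 V ≥ V_ov = 1.75 V, confirming saturation.

I_D = 10.4 mA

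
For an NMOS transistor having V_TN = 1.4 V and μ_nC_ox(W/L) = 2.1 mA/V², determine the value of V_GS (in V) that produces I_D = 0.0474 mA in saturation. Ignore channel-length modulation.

In saturation I_D = ½ k_n (V_GS − V_TN)², so V_GS − V_TN = √(2 I_D / k_n) = √(2 × 0.0474 / 2.1) = 0.212 V.
V_GS = 1.4 + 0.212 = 1.61 V.

V_GS = 1.61 V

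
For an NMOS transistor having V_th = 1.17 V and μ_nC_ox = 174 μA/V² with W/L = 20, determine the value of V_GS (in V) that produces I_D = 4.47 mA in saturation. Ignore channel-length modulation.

V_GS = 2.77 V

k_n = μ_nC_ox · (W/L) = 3.48 mA/V².
In saturation I_D = ½ k_n (V_GS − V_th)², so V_GS − V_th = √(2 I_D / k_n) = √(2 × 4.47 / 3.48) = 1.6 V.
V_GS = 1.17 + 1.6 = 2.77 V.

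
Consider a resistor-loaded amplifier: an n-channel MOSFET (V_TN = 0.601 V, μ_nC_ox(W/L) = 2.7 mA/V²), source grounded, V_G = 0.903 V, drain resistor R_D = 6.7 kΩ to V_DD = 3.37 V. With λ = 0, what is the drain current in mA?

V_GS = V_G = 0.903 V, so V_ov = 0.903 − 0.601 = 0.302 V.
Assume saturation: I_D = ½ k_n V_ov² = 0.5 × 2.7 × 0.302² = 0.123 mA, giving V_DS = V_DD − I_D R_D = 3.37 − 0.123 × 6.7 = 2.55 V.
V_DS = 2.55 V ≥ V_ov = 0.302 V, confirming saturation.

I_D = 0.123 mA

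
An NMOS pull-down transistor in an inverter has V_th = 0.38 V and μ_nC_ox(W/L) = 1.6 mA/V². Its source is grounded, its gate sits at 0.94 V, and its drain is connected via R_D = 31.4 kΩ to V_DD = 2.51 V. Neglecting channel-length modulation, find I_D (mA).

I_D = 0.0770 mA

V_GS = V_G = 0.94 V, so V_ov = 0.94 − 0.38 = 0.56 V.
Assume saturation: I_D = ½ k_n V_ov² = 0.5 × 1.6 × 0.56² = 0.251 mA, giving V_DS = V_DD − I_D R_D = 2.51 − 0.251 × 31.4 = -5.37 V.
But -5.37 V < V_ov = 0.56 V, so the device is actually in triode.
In triode I_D = k_n[V_ov V_DS − ½ V_DS²] and I_D = (V_DD − V_DS)/R_D. Equating: 25.1 V_DS² − 29.13 V_DS + 2.51 = 0, giving V_DS = 0.0937 V (the root below V_ov).
I_D = (2.51 − 0.0937) / 31.4 = 0.077 mA.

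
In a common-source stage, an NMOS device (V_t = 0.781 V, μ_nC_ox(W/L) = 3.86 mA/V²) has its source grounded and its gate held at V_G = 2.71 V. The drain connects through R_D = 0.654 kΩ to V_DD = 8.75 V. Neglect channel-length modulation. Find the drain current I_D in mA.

V_GS = V_G = 2.71 V, so V_ov = 2.71 − 0.781 = 1.93 V.
Assume saturation: I_D = ½ k_n V_ov² = 0.5 × 3.86 × 1.93² = 7.18 mA, giving V_DS = V_DD − I_D R_D = 8.75 − 7.18 × 0.654 = 4.05 V.
V_DS = 4.05 V ≥ V_ov = 1.93 V, confirming saturation.

I_D = 7.18 mA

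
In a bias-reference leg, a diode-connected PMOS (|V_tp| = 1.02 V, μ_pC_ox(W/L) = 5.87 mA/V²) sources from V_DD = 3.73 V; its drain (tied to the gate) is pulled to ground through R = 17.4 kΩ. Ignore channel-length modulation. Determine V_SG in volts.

V_SG = 1.24 V

With gate tied to drain, V_SG = V_SD ≥ V_SG − |V_tp|, so the device is in saturation.
KCL at the drain: ½ k_p (V_SG − |V_tp|)² = (V_DD − V_SG)/R.
Let x = V_SG − 1.02. Then 51.1 x² + x − 2.71 = 0, giving x = 0.221 V (positive root), so V_SG = 1.24 V.
I_D = (V_DD − V_SG)/R = (3.73 − 1.24) / 17.4 = 0.143 mA.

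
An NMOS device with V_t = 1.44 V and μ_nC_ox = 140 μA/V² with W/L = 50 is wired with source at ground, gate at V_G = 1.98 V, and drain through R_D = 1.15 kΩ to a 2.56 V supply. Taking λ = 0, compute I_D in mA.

V_GS = V_G = 1.98 V, so V_ov = 1.98 − 1.44 = 0.54 V.
k_n = μ_nC_ox · (W/L) = 7 mA/V².
Assume saturation: I_D = ½ k_n V_ov² = 0.5 × 7 × 0.54² = 1.02 mA, giving V_DS = V_DD − I_D R_D = 2.56 − 1.02 × 1.15 = 1.39 V.
V_DS = 1.39 V ≥ V_ov = 0.54 V, confirming saturation.

I_D = 1.02 mA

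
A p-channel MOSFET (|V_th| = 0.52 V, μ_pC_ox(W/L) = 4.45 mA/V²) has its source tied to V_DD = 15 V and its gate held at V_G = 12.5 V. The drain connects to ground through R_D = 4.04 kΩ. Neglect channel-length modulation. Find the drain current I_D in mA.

I_D = 3.60 mA

V_SG = V_DD − V_G = 15 − 12.5 = 2.5 V, so V_ov = 2.5 − 0.52 = 1.98 V.
Assume saturation: I_D = ½ k_p V_ov² = 0.5 × 4.45 × 1.98² = 8.72 mA, giving V_SD = V_DD − I_D R_D = 15 − 8.72 × 4.04 = -20.2 V.
But -20.2 V < V_ov = 1.98 V, so the device is actually in triode.
In triode I_D = k_p[V_ov V_SD − ½ V_SD²] and I_D = (V_DD − V_SD)/R_D. Equating: 8.99 V_SD² − 36.6 V_SD + 15 = 0, giving V_SD = 0.462 V (the root below V_ov).
I_D = (15 − 0.462) / 4.04 = 3.6 mA.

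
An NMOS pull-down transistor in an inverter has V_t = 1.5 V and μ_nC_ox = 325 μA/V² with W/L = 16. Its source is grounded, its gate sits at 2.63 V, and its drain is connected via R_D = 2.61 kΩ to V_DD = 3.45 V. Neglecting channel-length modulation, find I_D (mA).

I_D = 1.23 mA

V_GS = V_G = 2.63 V, so V_ov = 2.63 − 1.5 = 1.13 V.
k_n = μ_nC_ox · (W/L) = 5.2 mA/V².
Assume saturation: I_D = ½ k_n V_ov² = 0.5 × 5.2 × 1.13² = 3.32 mA, giving V_DS = V_DD − I_D R_D = 3.45 − 3.32 × 2.61 = -5.22 V.
But -5.22 V < V_ov = 1.13 V, so the device is actually in triode.
In triode I_D = k_n[V_ov V_DS − ½ V_DS²] and I_D = (V_DD − V_DS)/R_D. Equating: 6.79 V_DS² − 16.34 V_DS + 3.45 = 0, giving V_DS = 0.234 V (the root below V_ov).
I_D = (3.45 − 0.234) / 2.61 = 1.23 mA.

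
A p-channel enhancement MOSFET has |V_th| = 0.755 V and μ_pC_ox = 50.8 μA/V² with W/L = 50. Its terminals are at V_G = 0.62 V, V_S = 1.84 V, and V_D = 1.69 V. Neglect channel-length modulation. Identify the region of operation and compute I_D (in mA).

V_SG = V_S − V_G = 1.84 − 0.62 = 1.22 V; V_SD = V_S − V_D = 1.84 − 1.69 = 0.15 V.
k_p = μ_pC_ox · (W/L) = 2.54 mA/V².
V_ov = V_SG − |V_th| = 1.22 − 0.755 = 0.465 V.
Since V_SD = 0.15 V < V_ov = 0.465 V, the device is in the triode region.
I_D = k_p [V_ov · V_SD − ½ V_SD²] = 2.54 × [0.465 × 0.15 − 0.5 × 0.15²] = 0.149 mA.

Triode; I_D = 0.149 mA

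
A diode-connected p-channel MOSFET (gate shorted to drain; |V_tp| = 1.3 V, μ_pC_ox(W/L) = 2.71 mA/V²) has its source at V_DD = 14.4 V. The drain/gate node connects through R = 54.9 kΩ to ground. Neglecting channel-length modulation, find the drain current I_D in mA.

With gate tied to drain, V_SG = V_SD ≥ V_SG − |V_tp|, so the device is in saturation.
KCL at the drain: ½ k_p (V_SG − |V_tp|)² = (V_DD − V_SG)/R.
Let x = V_SG − 1.3. Then 74.4 x² + x − 13.1 = 0, giving x = 0.413 V (positive root), so V_SG = 1.71 V.
I_D = (V_DD − V_SG)/R = (14.4 − 1.71) / 54.9 = 0.231 mA.

I_D = 0.231 mA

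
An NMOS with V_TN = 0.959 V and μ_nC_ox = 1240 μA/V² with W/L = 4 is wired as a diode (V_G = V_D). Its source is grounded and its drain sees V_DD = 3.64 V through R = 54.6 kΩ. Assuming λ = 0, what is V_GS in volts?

With gate tied to drain, V_GS = V_DS ≥ V_GS − V_TN, so the device is in saturation.
k_n = μ_nC_ox · (W/L) = 4.96 mA/V².
KCL at the drain: ½ k_n (V_GS − V_TN)² = (V_DD − V_GS)/R.
Let x = V_GS − 0.959. Then 135 x² + x − 2.681 = 0, giving x = 0.137 V (positive root), so V_GS = 1.1 V.
I_D = (V_DD − V_GS)/R = (3.64 − 1.1) / 54.6 = 0.0466 mA.

V_GS = 1.10 V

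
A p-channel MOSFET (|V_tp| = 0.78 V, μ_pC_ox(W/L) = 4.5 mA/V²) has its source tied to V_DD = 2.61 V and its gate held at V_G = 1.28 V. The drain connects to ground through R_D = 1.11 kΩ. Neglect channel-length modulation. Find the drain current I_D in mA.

V_SG = V_DD − V_G = 2.61 − 1.28 = 1.33 V, so V_ov = 1.33 − 0.78 = 0.55 V.
Assume saturation: I_D = ½ k_p V_ov² = 0.5 × 4.5 × 0.55² = 0.681 mA, giving V_SD = V_DD − I_D R_D = 2.61 − 0.681 × 1.11 = 1.85 V.
V_SD = 1.85 V ≥ V_ov = 0.55 V, confirming saturation.

I_D = 0.681 mA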